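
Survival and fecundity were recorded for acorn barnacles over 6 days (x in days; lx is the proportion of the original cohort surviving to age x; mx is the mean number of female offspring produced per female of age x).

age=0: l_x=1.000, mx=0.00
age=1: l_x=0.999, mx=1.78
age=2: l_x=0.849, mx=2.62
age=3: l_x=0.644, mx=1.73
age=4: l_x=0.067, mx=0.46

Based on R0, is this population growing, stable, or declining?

growing

R0 = Σ lx·mx = 0 + 1.77822 + 2.22438 + 1.11412 + 0.03082 = 5.14754
R0 > 1, so the population is growing.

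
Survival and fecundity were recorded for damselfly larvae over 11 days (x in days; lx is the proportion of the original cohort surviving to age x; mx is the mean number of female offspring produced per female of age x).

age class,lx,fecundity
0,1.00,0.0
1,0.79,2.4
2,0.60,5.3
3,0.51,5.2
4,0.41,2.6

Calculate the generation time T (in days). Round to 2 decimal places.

lx·mx: 0, 1.896, 3.18, 2.652, 1.066 → R0 = 8.794
x·lx·mx: 0, 1.896, 6.36, 7.956, 4.264 → Σ = 20.476
T = 20.476 / 8.794 = 2.328406… → 2.33

2.33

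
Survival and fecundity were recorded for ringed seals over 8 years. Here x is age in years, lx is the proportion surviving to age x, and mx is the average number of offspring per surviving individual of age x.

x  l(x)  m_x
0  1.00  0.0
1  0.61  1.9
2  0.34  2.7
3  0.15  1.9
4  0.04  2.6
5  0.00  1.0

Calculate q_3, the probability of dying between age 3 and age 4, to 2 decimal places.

0.73

q_3 = (l_3 − l_4) / l_3 = (0.15 − 0.04) / 0.15
     = 0.11 / 0.15 = 0.733333… → 0.73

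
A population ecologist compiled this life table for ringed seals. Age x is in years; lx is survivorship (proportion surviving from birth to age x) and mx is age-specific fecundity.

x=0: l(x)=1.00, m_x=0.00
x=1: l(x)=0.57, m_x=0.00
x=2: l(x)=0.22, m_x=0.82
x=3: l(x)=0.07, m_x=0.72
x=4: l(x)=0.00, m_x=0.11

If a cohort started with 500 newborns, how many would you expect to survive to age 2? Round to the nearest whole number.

110

Expected survivors = N0 · l_2 = 500 × 0.22 = 110 → 110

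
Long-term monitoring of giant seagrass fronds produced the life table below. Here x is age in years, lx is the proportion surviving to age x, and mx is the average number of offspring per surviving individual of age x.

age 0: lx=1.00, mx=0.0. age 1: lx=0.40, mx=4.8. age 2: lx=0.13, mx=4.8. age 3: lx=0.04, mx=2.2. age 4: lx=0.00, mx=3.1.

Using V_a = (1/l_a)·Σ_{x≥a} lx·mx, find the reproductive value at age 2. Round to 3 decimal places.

5.477

lx·mx for x ≥ 2: 0.624, 0.088, 0 → sum = 0.712
V_2 = 0.712 / l_2 = 0.712 / 0.13 = 5.476923… → 5.477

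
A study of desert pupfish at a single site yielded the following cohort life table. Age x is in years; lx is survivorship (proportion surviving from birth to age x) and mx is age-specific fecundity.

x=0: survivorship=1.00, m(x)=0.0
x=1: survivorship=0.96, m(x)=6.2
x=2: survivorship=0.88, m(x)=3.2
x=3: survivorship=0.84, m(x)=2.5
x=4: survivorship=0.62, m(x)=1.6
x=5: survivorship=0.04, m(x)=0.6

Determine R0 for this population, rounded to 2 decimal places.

lx·mx by age: 0, 5.952, 2.816, 2.1, 0.992, 0.024
R0 = Σ lx·mx = 11.884 → 11.88

11.88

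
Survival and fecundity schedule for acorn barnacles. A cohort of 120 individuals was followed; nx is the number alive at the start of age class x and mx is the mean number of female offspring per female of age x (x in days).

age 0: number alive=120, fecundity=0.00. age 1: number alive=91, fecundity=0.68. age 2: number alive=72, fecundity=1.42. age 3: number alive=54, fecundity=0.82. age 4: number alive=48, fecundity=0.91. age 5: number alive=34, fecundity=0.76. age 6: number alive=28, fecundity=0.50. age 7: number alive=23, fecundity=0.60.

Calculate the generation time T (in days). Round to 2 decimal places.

lx = nx/n0 = nx/120: 1, 0.75833…, 0.6, 0.45, 0.4, 0.28333…, 0.23333…, 0.19167…
lx·mx: 0, 0.515667…, 0.852, 0.369, 0.364, 0.215333…, 0.116667…, 0.115… → R0 = 2.547667…
x·lx·mx: 0, 0.515667…, 1.704, 1.107, 1.456, 1.076667…, 0.7…, 0.805… → Σ = 7.364333…
T = 7.364333… / 2.547667… = 2.890619… → 2.89

2.89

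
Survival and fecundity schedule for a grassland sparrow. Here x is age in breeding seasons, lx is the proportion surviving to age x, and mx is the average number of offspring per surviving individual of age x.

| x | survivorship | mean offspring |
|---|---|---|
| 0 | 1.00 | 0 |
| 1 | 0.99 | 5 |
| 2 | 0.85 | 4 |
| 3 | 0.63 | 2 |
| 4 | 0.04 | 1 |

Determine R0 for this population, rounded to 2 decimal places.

lx·mx by age: 0, 4.95, 3.4, 1.26, 0.04
R0 = Σ lx·mx = 9.65 → 9.65

9.65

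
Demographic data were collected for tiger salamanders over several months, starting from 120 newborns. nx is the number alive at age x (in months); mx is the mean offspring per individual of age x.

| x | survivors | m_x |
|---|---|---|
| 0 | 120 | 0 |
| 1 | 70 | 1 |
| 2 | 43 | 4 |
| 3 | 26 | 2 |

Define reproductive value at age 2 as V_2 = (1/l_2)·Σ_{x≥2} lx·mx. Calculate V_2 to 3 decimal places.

lx = nx/n0 = nx/120: 1, 0.58333…, 0.35833…, 0.21667…
lx·mx for x ≥ 2: 1.433333…, 0.433333… → sum = 1.866667…
V_2 = 1.866667… / l_2 = 1.866667… / 0.358333… = 5.209302… → 5.209

5.209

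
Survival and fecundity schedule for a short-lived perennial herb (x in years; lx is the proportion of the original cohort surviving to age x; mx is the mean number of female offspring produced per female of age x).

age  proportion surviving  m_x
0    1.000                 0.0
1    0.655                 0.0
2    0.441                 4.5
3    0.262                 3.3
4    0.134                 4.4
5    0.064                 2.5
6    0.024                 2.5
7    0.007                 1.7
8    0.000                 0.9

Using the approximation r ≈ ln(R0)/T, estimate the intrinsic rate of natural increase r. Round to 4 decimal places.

0.4696

R0 = Σ lx·mx = 0 + 0 + 1.9845 + 0.8646 + 0.5896 + 0.16 + 0.06 + 0.0119 + 0 = 3.6706
Σ x·lx·mx = 10.1645; T = 10.1645/3.6706 = 2.76917…
r ≈ ln(R0)/T = ln(3.6706)/2.76917… = 0.469584… → 0.4696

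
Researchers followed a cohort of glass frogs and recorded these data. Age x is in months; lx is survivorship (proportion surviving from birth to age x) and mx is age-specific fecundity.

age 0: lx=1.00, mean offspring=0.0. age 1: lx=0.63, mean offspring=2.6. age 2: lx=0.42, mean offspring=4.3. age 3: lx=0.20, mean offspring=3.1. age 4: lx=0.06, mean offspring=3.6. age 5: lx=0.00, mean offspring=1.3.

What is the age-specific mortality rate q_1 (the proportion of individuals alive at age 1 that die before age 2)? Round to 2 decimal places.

0.33

q_1 = (l_1 − l_2) / l_1 = (0.63 − 0.42) / 0.63
     = 0.21 / 0.63 = 0.333333… → 0.33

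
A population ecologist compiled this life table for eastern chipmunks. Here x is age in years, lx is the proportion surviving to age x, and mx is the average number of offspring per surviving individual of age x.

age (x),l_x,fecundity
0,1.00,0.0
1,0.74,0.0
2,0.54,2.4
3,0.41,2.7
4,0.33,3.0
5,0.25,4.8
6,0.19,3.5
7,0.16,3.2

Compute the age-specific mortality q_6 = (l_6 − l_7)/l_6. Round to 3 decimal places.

0.158

q_6 = (l_6 − l_7) / l_6 = (0.19 − 0.16) / 0.19
     = 0.03 / 0.19 = 0.157895… → 0.158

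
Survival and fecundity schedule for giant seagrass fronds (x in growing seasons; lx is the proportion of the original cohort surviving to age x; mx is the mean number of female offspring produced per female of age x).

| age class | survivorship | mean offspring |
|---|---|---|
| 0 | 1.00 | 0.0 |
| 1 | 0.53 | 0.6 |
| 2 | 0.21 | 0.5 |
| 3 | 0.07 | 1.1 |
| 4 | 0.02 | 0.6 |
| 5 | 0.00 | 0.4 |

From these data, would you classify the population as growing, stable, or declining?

R0 = Σ lx·mx = 0 + 0.318 + 0.105 + 0.077 + 0.012 + 0 = 0.512
R0 < 1, so the population is declining.

declining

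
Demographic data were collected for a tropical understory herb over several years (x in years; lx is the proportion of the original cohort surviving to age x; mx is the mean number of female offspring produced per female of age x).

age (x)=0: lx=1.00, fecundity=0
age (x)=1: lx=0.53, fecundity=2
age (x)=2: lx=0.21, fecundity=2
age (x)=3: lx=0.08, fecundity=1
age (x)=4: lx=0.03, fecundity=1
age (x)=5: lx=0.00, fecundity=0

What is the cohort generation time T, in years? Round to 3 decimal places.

1.421

lx·mx: 0, 1.06, 0.42, 0.08, 0.03, 0 → R0 = 1.59
x·lx·mx: 0, 1.06, 0.84, 0.24, 0.12, 0 → Σ = 2.26
T = 2.26 / 1.59 = 1.421384… → 1.421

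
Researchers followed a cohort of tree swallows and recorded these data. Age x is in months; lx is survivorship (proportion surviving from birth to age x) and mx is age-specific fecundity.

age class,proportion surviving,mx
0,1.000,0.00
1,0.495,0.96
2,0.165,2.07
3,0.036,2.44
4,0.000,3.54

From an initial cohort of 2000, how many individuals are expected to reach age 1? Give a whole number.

Expected survivors = N0 · l_1 = 2000 × 0.495 = 990 → 990

990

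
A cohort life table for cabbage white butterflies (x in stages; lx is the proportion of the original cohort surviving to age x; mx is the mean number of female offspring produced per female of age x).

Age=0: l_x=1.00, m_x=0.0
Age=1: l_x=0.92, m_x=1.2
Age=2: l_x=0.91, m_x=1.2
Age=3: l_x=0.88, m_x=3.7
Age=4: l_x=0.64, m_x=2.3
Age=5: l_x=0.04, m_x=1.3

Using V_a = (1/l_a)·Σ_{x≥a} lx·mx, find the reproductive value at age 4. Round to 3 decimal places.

lx·mx for x ≥ 4: 1.472, 0.052 → sum = 1.524
V_4 = 1.524 / l_4 = 1.524 / 0.64 = 2.38125 → 2.381

2.381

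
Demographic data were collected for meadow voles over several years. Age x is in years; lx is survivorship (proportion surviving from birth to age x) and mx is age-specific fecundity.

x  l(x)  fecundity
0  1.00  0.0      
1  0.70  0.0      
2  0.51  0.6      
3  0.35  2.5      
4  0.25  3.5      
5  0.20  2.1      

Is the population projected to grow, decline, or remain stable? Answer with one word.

R0 = Σ lx·mx = 0 + 0 + 0.306 + 0.875 + 0.875 + 0.42 = 2.476
R0 > 1, so the population is growing.

growing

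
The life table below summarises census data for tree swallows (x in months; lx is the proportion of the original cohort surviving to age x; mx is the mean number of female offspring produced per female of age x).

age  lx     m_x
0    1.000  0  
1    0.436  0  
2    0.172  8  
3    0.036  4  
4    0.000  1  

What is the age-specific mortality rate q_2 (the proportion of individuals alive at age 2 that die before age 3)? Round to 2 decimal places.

q_2 = (l_2 − l_3) / l_2 = (0.172 − 0.036) / 0.172
     = 0.136 / 0.172 = 0.790698… → 0.79

0.79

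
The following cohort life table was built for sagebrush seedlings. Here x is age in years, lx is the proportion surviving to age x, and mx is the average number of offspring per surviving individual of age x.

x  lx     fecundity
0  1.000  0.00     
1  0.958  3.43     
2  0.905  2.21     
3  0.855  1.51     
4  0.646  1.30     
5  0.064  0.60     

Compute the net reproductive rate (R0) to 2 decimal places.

7.46

lx·mx by age: 0, 3.28594, 2.00005, 1.29105, 0.8398, 0.0384
R0 = Σ lx·mx = 7.45524 → 7.46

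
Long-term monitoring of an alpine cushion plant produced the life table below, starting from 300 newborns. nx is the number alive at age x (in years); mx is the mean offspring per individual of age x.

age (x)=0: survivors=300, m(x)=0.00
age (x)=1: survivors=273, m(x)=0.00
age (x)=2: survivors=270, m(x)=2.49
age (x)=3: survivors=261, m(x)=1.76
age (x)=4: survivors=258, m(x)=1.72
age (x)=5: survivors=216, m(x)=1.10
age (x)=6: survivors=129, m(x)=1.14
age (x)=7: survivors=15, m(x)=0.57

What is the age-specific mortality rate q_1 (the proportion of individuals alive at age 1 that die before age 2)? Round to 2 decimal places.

0.01

lx = nx/n0 = nx/300: 1, 0.91, 0.9, 0.87, 0.86, 0.72, 0.43, 0.05
q_1 = (l_1 − l_2) / l_1 = (0.91 − 0.9) / 0.91
     = 0.01 / 0.91 = 0.010989… → 0.01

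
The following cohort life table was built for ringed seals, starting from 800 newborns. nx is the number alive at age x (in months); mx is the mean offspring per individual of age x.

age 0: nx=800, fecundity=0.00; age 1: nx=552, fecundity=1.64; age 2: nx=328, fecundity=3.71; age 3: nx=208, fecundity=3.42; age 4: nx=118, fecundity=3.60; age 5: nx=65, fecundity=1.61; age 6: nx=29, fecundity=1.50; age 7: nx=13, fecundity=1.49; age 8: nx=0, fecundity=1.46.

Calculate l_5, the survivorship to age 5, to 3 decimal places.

0.081

l_5 = n_5/n_0 = 65/800 = 0.08125 → 0.081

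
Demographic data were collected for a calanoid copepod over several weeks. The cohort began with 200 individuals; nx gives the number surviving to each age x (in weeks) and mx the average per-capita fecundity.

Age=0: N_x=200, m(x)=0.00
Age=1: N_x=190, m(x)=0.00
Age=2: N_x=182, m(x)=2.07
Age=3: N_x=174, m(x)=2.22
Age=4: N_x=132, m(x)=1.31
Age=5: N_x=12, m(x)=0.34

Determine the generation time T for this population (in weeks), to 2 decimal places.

2.79

lx = nx/n0 = nx/200: 1, 0.95, 0.91, 0.87, 0.66, 0.06
lx·mx: 0, 0, 1.8837, 1.9314, 0.8646, 0.0204 → R0 = 4.7001
x·lx·mx: 0, 0, 3.7674, 5.7942, 3.4584, 0.102 → Σ = 13.122
T = 13.122 / 4.7001 = 2.791855… → 2.79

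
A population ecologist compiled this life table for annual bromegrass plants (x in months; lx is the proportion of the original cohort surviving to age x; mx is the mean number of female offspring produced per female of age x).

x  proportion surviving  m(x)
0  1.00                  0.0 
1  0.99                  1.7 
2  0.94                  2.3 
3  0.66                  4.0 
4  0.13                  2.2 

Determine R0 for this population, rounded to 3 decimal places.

6.771

lx·mx by age: 0, 1.683, 2.162, 2.64, 0.286
R0 = Σ lx·mx = 6.771 → 6.771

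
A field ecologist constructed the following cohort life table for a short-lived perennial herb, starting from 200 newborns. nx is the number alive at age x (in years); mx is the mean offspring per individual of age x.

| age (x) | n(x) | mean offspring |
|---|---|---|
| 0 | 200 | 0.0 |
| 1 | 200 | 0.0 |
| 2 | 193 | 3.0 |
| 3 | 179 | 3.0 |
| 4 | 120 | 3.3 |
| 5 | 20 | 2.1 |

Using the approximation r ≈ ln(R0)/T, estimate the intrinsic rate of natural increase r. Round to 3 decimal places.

0.698

lx = nx/n0 = nx/200: 1, 1, 0.965, 0.895, 0.6, 0.1
R0 = Σ lx·mx = 0 + 0 + 2.895 + 2.685 + 1.98 + 0.21 = 7.77
Σ x·lx·mx = 22.815; T = 22.815/7.77 = 2.93629…
r ≈ ln(R0)/T = ln(7.77)/2.93629… = 0.69825… → 0.698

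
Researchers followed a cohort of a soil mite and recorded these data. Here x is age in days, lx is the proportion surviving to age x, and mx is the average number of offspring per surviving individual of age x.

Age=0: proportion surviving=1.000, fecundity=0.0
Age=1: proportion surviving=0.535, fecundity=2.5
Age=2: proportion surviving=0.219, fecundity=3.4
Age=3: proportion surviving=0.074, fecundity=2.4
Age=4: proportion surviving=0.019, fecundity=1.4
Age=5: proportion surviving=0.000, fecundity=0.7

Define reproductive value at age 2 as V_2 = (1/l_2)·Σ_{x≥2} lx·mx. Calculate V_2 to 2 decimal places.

4.33

lx·mx for x ≥ 2: 0.7446, 0.1776, 0.0266, 0 → sum = 0.9488
V_2 = 0.9488 / l_2 = 0.9488 / 0.219 = 4.33242… → 4.33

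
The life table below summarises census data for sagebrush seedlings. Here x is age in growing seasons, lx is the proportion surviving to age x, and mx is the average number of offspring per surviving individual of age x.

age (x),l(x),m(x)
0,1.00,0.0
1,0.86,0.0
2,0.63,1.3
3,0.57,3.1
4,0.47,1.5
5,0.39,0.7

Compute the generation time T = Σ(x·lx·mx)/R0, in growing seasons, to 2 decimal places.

3.12

lx·mx: 0, 0, 0.819, 1.767, 0.705, 0.273 → R0 = 3.564
x·lx·mx: 0, 0, 1.638, 5.301, 2.82, 1.365 → Σ = 11.124
T = 11.124 / 3.564 = 3.121212… → 3.12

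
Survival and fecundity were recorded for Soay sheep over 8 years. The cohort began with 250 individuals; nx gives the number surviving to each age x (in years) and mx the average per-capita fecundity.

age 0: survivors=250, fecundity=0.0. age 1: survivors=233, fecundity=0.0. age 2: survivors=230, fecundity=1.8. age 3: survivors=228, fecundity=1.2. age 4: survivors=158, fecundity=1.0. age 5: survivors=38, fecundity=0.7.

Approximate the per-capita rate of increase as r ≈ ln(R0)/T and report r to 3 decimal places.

0.452

lx = nx/n0 = nx/250: 1, 0.932, 0.92, 0.912, 0.632, 0.152
R0 = Σ lx·mx = 0 + 0 + 1.656 + 1.0944 + 0.632 + 0.1064 = 3.4888
Σ x·lx·mx = 9.6552; T = 9.6552/3.4888 = 2.76748…
r ≈ ln(R0)/T = ln(3.4888)/2.76748… = 0.45151… → 0.452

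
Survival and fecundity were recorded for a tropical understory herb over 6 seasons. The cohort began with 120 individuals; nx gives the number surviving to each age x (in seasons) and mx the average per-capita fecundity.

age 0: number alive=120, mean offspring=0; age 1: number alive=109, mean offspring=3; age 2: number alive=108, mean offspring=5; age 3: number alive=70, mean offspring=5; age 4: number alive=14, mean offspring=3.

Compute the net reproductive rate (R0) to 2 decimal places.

10.49

lx = nx/n0 = nx/120: 1, 0.90833…, 0.9, 0.58333…, 0.11667…
lx·mx by age: 0, 2.725…, 4.5, 2.916667…, 0.35…
R0 = Σ lx·mx = 10.491667… → 10.49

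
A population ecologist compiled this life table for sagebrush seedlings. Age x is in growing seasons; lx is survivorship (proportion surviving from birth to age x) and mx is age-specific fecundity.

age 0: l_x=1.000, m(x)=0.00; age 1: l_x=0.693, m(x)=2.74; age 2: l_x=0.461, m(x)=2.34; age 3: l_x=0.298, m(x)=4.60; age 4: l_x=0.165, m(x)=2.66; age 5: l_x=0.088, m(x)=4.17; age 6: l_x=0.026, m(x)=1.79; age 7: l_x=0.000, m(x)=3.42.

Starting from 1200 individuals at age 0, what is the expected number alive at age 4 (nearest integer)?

198

Expected survivors = N0 · l_4 = 1200 × 0.165 = 198 → 198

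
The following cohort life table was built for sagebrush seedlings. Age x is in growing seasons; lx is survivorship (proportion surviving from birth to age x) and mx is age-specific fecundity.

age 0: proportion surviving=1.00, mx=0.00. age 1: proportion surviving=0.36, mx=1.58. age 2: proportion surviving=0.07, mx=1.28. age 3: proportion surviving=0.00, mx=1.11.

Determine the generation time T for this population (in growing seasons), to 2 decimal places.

lx·mx: 0, 0.5688, 0.0896, 0 → R0 = 0.6584
x·lx·mx: 0, 0.5688, 0.1792, 0 → Σ = 0.748
T = 0.748 / 0.6584 = 1.136087… → 1.14

1.14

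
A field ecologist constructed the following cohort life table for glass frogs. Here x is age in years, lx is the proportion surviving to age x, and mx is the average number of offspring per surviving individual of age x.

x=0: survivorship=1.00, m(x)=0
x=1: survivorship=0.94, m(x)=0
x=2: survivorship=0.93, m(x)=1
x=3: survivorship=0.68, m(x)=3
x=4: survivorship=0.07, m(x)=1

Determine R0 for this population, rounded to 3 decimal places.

lx·mx by age: 0, 0, 0.93, 2.04, 0.07
R0 = Σ lx·mx = 3.04 → 3.040

3.040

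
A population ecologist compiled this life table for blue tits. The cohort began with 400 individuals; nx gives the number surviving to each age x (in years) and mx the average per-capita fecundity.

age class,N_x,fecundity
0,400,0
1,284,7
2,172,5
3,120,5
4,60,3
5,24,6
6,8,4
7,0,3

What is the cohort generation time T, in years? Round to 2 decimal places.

lx = nx/n0 = nx/400: 1, 0.71, 0.43, 0.3, 0.15, 0.06, 0.02, 0
lx·mx: 0, 4.97, 2.15, 1.5, 0.45, 0.36, 0.08, 0 → R0 = 9.51
x·lx·mx: 0, 4.97, 4.3, 4.5, 1.8, 1.8, 0.48, 0 → Σ = 17.85
T = 17.85 / 9.51 = 1.876972… → 1.88

1.88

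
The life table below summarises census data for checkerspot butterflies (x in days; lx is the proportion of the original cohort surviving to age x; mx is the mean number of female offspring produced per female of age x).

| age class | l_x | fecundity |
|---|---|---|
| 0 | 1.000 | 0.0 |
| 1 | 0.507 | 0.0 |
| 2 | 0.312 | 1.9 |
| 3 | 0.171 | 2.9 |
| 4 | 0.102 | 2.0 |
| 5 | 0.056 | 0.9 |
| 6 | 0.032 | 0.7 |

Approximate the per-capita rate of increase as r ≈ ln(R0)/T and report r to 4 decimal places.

R0 = Σ lx·mx = 0 + 0 + 0.5928 + 0.4959 + 0.204 + 0.0504 + 0.0224 = 1.3655
Σ x·lx·mx = 3.8757; T = 3.8757/1.3655 = 2.8383…
r ≈ ln(R0)/T = ln(1.3655)/2.8383… = 0.109756… → 0.1098

0.1098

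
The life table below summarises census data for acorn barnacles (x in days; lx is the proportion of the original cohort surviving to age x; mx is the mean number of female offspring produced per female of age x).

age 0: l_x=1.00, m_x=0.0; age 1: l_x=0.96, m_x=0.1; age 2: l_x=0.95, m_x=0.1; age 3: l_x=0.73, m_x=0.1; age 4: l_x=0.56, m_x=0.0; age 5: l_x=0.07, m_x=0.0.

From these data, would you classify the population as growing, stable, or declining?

R0 = Σ lx·mx = 0 + 0.096 + 0.095 + 0.073 + 0 + 0 = 0.264
R0 < 1, so the population is declining.

declining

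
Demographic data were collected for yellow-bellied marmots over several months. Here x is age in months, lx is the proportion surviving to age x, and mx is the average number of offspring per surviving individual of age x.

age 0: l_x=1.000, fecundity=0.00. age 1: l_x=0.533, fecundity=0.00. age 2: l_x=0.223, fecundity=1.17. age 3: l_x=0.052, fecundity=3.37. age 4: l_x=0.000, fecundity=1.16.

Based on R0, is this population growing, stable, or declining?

R0 = Σ lx·mx = 0 + 0 + 0.26091 + 0.17524 + 0 = 0.43615
R0 < 1, so the population is declining.

declining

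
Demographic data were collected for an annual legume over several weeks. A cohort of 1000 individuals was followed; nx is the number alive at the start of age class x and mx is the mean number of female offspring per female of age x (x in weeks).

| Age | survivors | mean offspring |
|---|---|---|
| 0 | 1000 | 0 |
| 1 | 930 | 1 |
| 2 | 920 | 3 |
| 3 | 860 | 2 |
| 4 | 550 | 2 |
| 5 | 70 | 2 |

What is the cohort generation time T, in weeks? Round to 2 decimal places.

lx = nx/n0 = nx/1000: 1, 0.93, 0.92, 0.86, 0.55, 0.07
lx·mx: 0, 0.93, 2.76, 1.72, 1.1, 0.14 → R0 = 6.65
x·lx·mx: 0, 0.93, 5.52, 5.16, 4.4, 0.7 → Σ = 16.71
T = 16.71 / 6.65 = 2.512782… → 2.51

2.51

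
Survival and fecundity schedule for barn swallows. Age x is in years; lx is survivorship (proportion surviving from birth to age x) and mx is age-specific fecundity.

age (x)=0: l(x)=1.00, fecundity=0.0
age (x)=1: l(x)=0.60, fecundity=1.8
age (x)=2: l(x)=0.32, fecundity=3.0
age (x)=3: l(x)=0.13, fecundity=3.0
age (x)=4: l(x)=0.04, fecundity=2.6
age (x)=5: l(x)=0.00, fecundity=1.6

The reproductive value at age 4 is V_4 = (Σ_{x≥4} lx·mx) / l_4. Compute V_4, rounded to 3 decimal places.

lx·mx for x ≥ 4: 0.104, 0 → sum = 0.104
V_4 = 0.104 / l_4 = 0.104 / 0.04 = 2.6 → 2.600

2.600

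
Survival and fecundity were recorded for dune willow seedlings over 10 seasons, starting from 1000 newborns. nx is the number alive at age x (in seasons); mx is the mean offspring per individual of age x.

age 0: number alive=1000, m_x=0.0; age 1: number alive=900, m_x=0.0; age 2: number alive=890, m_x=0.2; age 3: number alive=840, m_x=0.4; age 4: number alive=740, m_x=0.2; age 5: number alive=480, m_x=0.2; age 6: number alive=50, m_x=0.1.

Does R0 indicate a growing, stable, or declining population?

lx = nx/n0 = nx/1000: 1, 0.9, 0.89, 0.84, 0.74, 0.48, 0.05
R0 = Σ lx·mx = 0 + 0 + 0.178 + 0.336 + 0.148 + 0.096 + 0.005 = 0.763
R0 < 1, so the population is declining.

declining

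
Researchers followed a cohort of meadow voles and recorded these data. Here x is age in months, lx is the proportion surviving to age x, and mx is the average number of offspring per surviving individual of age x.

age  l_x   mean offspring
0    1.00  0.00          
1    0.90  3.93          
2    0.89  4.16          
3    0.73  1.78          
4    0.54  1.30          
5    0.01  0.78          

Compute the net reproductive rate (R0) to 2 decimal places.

lx·mx by age: 0, 3.537, 3.7024, 1.2994, 0.702, 0.0078
R0 = Σ lx·mx = 9.2486 → 9.25

9.25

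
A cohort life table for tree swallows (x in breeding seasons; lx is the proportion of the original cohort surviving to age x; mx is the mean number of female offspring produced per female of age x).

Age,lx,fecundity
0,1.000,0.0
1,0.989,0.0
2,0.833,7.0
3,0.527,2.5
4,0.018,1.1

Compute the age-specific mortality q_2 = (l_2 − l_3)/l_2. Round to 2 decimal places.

q_2 = (l_2 − l_3) / l_2 = (0.833 − 0.527) / 0.833
     = 0.306 / 0.833 = 0.367347… → 0.37

0.37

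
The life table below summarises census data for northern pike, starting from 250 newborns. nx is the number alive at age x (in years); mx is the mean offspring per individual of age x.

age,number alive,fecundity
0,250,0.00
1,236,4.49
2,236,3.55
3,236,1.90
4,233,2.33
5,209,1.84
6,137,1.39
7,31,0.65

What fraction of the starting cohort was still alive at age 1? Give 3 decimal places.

l_1 = n_1/n_0 = 236/250 = 0.944 → 0.944

0.944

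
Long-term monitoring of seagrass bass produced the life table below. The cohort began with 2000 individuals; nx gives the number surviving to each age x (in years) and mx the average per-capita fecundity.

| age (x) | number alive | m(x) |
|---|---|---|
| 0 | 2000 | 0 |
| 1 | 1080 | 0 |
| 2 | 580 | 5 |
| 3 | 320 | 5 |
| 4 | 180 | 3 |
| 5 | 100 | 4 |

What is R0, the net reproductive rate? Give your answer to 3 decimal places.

lx = nx/n0 = nx/2000: 1, 0.54, 0.29, 0.16, 0.09, 0.05
lx·mx by age: 0, 0, 1.45, 0.8, 0.27, 0.2
R0 = Σ lx·mx = 2.72 → 2.720

2.720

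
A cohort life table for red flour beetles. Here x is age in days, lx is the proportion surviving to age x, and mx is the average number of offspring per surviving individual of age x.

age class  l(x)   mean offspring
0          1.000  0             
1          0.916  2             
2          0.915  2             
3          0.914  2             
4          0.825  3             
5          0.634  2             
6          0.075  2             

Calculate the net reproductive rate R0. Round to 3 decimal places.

9.383

lx·mx by age: 0, 1.832, 1.83, 1.828, 2.475, 1.268, 0.15
R0 = Σ lx·mx = 9.383 → 9.383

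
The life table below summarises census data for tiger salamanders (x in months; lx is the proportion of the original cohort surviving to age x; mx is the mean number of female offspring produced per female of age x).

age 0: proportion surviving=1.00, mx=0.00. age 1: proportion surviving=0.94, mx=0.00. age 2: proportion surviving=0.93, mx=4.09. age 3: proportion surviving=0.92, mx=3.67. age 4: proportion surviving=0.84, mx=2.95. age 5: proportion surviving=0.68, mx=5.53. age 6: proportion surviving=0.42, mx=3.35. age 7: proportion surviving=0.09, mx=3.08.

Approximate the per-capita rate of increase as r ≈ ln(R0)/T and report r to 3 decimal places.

0.721

R0 = Σ lx·mx = 0 + 0 + 3.8037 + 3.3764 + 2.478 + 3.7604 + 1.407 + 0.2772 = 15.1027
Σ x·lx·mx = 56.833; T = 56.833/15.1027 = 3.7631…
r ≈ ln(R0)/T = ln(15.1027)/3.7631… = 0.72145… → 0.721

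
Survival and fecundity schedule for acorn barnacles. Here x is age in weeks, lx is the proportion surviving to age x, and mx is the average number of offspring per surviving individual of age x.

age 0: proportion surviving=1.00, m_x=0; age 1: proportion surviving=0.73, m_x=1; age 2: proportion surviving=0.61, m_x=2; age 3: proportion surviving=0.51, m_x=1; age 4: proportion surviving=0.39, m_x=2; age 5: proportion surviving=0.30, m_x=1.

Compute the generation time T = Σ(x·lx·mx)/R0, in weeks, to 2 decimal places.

lx·mx: 0, 0.73, 1.22, 0.51, 0.78, 0.3 → R0 = 3.54
x·lx·mx: 0, 0.73, 2.44, 1.53, 3.12, 1.5 → Σ = 9.32
T = 9.32 / 3.54 = 2.632768… → 2.63

2.63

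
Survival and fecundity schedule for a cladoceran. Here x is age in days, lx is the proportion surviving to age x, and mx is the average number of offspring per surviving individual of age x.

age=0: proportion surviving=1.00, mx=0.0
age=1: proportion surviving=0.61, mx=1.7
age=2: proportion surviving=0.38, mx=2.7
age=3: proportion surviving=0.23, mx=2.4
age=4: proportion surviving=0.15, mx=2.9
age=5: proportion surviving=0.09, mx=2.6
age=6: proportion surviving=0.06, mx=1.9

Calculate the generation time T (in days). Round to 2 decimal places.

lx·mx: 0, 1.037, 1.026, 0.552, 0.435, 0.234, 0.114 → R0 = 3.398
x·lx·mx: 0, 1.037, 2.052, 1.656, 1.74, 1.17, 0.684 → Σ = 8.339
T = 8.339 / 3.398 = 2.454091… → 2.45

2.45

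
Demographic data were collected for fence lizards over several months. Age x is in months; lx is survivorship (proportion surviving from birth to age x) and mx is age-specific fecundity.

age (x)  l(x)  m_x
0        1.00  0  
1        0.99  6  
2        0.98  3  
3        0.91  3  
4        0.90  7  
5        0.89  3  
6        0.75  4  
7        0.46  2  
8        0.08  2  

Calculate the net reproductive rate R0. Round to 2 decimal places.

24.66

lx·mx by age: 0, 5.94, 2.94, 2.73, 6.3, 2.67, 3, 0.92, 0.16
R0 = Σ lx·mx = 24.66 → 24.66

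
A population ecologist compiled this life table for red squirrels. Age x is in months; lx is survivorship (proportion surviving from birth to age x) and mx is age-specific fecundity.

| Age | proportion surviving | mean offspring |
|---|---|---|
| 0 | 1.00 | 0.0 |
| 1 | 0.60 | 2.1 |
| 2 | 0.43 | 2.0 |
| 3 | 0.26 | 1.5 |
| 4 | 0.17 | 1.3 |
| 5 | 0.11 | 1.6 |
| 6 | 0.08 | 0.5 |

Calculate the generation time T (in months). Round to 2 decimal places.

2.09

lx·mx: 0, 1.26, 0.86, 0.39, 0.221, 0.176, 0.04 → R0 = 2.947
x·lx·mx: 0, 1.26, 1.72, 1.17, 0.884, 0.88, 0.24 → Σ = 6.154
T = 6.154 / 2.947 = 2.088225… → 2.09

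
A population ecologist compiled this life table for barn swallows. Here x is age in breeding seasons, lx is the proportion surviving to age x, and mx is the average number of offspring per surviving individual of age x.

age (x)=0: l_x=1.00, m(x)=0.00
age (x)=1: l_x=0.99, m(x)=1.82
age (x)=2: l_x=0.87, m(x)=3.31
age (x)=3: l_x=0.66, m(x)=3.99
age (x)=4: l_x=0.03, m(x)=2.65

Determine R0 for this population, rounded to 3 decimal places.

7.394

lx·mx by age: 0, 1.8018, 2.8797, 2.6334, 0.0795
R0 = Σ lx·mx = 7.3944 → 7.394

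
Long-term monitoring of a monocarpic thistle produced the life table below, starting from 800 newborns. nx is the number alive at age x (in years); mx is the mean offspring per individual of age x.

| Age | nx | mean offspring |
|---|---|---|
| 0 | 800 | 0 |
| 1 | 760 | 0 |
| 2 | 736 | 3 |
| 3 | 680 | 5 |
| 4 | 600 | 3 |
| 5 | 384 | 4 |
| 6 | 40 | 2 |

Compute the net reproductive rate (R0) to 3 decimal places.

11.280

lx = nx/n0 = nx/800: 1, 0.95, 0.92, 0.85, 0.75, 0.48, 0.05
lx·mx by age: 0, 0, 2.76, 4.25, 2.25, 1.92, 0.1
R0 = Σ lx·mx = 11.28 → 11.280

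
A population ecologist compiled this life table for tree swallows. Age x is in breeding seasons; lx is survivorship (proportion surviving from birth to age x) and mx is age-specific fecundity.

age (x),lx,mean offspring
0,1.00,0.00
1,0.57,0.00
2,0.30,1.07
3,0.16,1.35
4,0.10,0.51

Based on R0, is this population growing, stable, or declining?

declining

R0 = Σ lx·mx = 0 + 0 + 0.321 + 0.216 + 0.051 = 0.588
R0 < 1, so the population is declining.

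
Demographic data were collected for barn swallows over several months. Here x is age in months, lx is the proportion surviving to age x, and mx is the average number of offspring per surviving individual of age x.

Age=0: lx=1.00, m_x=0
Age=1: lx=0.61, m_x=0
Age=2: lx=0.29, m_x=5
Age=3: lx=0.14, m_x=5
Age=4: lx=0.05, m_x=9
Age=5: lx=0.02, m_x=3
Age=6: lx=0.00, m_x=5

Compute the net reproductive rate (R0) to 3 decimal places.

lx·mx by age: 0, 0, 1.45, 0.7, 0.45, 0.06, 0
R0 = Σ lx·mx = 2.66 → 2.660

2.660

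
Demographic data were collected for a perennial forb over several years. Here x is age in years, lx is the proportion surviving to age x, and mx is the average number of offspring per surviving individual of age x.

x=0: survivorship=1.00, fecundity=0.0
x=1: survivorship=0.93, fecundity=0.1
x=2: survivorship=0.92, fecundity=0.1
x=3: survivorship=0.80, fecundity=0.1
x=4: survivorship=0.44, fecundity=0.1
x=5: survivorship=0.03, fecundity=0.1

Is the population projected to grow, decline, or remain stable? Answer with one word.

R0 = Σ lx·mx = 0 + 0.093 + 0.092 + 0.08 + 0.044 + 0.003 = 0.312
R0 < 1, so the population is declining.

declining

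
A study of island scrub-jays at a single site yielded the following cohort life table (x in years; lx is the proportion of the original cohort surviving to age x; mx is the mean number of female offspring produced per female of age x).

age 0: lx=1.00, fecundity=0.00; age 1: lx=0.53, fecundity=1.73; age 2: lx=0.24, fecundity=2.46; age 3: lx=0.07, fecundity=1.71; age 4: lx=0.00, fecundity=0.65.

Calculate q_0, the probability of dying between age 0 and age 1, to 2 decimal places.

q_0 = (l_0 − l_1) / l_0 = (1 − 0.53) / 1
     = 0.47 / 1 = 0.47 → 0.47

0.47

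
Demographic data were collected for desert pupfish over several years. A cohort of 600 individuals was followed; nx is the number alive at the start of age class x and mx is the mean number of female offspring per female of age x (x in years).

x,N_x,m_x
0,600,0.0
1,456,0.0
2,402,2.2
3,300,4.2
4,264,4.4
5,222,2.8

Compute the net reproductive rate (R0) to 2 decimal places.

6.55

lx = nx/n0 = nx/600: 1, 0.76, 0.67, 0.5, 0.44, 0.37
lx·mx by age: 0, 0, 1.474, 2.1, 1.936, 1.036
R0 = Σ lx·mx = 6.546 → 6.55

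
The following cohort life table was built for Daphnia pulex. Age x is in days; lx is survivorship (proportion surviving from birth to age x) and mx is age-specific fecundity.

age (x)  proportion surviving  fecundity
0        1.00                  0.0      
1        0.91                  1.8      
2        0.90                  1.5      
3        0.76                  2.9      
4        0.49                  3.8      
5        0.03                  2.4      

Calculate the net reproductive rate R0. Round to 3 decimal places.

7.126

lx·mx by age: 0, 1.638, 1.35, 2.204, 1.862, 0.072
R0 = Σ lx·mx = 7.126 → 7.126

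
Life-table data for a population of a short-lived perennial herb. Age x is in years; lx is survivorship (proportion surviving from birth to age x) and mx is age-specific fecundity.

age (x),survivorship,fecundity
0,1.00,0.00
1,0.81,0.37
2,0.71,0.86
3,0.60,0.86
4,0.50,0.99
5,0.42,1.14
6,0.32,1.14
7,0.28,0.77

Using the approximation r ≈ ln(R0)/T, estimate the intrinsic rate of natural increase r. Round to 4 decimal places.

0.2922

R0 = Σ lx·mx = 0 + 0.2997 + 0.6106 + 0.516 + 0.495 + 0.4788 + 0.3648 + 0.2156 = 2.9805
Σ x·lx·mx = 11.1409; T = 11.1409/2.9805 = 3.73793…
r ≈ ln(R0)/T = ln(2.9805)/3.73793… = 0.292165… → 0.2922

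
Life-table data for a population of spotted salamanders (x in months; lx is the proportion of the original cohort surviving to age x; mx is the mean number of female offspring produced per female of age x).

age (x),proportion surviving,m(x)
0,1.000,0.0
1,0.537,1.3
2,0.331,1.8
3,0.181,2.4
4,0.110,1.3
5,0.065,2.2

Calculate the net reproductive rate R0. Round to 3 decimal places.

lx·mx by age: 0, 0.6981, 0.5958, 0.4344, 0.143, 0.143
R0 = Σ lx·mx = 2.0143 → 2.014

2.014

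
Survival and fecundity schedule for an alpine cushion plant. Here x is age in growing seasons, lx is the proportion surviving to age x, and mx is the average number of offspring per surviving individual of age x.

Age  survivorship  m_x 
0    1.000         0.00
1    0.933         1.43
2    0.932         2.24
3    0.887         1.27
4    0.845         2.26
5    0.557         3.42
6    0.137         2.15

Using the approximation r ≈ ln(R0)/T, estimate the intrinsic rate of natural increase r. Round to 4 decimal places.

R0 = Σ lx·mx = 0 + 1.33419 + 2.08768 + 1.12649 + 1.9097 + 1.90494 + 0.29455 = 8.65755
Σ x·lx·mx = 27.81982; T = 27.81982/8.65755 = 3.21336…
r ≈ ln(R0)/T = ln(8.65755)/3.21336… = 0.671706… → 0.6717

0.6717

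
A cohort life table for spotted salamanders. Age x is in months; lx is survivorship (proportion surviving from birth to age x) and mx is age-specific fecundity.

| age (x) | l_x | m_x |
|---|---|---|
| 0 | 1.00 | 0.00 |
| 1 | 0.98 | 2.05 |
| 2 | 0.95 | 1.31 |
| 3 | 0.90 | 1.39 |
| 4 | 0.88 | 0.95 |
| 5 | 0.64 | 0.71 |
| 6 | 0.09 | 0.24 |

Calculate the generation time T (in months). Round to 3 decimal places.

2.406

lx·mx: 0, 2.009, 1.2445, 1.251, 0.836, 0.4544, 0.0216 → R0 = 5.8165
x·lx·mx: 0, 2.009, 2.489, 3.753, 3.344, 2.272, 0.1296 → Σ = 13.9966
T = 13.9966 / 5.8165 = 2.406361… → 2.406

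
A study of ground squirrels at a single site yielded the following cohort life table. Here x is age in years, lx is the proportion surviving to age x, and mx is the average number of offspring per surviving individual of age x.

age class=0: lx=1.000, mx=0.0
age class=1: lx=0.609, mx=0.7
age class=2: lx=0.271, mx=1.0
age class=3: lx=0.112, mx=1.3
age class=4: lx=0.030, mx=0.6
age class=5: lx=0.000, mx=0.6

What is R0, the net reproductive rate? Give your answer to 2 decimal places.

lx·mx by age: 0, 0.4263, 0.271, 0.1456, 0.018, 0
R0 = Σ lx·mx = 0.8609 → 0.86

0.86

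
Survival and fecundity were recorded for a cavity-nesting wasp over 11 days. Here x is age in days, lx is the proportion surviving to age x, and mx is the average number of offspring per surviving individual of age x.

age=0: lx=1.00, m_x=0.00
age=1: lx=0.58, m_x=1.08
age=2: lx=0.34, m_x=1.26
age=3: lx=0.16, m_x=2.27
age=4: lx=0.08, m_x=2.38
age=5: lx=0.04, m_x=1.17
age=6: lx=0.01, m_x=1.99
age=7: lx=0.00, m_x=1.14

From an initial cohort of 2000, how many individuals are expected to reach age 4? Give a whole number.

Expected survivors = N0 · l_4 = 2000 × 0.08 = 160 → 160

160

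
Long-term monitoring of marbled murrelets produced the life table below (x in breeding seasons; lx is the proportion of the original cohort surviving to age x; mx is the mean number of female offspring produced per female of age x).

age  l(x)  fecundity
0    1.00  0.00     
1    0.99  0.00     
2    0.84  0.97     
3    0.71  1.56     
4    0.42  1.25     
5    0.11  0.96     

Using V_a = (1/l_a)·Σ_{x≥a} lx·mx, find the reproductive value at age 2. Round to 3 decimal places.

lx·mx for x ≥ 2: 0.8148, 1.1076, 0.525, 0.1056 → sum = 2.553
V_2 = 2.553 / l_2 = 2.553 / 0.84 = 3.039286… → 3.039

3.039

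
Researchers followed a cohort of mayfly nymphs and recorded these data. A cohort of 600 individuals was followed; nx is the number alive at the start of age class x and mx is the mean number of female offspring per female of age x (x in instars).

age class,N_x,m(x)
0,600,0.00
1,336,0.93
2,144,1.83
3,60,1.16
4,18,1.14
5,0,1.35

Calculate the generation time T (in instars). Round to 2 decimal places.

lx = nx/n0 = nx/600: 1, 0.56, 0.24, 0.1, 0.03, 0
lx·mx: 0, 0.5208, 0.4392, 0.116, 0.0342, 0 → R0 = 1.1102
x·lx·mx: 0, 0.5208, 0.8784, 0.348, 0.1368, 0 → Σ = 1.884
T = 1.884 / 1.1102 = 1.696992… → 1.70

1.70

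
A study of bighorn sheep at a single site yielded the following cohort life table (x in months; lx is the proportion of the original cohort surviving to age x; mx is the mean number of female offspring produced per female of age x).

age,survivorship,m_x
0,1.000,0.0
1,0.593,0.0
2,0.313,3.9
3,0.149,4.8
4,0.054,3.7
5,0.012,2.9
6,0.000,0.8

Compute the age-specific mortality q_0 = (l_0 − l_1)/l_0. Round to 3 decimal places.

q_0 = (l_0 − l_1) / l_0 = (1 − 0.593) / 1
     = 0.407 / 1 = 0.407 → 0.407

0.407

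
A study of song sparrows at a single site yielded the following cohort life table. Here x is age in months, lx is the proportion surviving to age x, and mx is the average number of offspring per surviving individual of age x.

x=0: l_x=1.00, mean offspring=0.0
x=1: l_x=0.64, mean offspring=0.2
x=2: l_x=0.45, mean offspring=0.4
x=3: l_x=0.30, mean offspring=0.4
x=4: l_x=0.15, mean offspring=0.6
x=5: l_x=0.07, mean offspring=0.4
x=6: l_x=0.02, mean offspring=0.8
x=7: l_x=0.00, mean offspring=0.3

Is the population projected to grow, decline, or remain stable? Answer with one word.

R0 = Σ lx·mx = 0 + 0.128 + 0.18 + 0.12 + 0.09 + 0.028 + 0.016 + 0 = 0.562
R0 < 1, so the population is declining.

declining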